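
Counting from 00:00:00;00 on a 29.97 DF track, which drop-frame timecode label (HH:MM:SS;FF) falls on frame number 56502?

00:31:25;08

Ten DF minutes hold 17982 frames, so frame 56502 lies in block 3 (frames 53946–71927) with 2556 frames into that block.
The block's first minute is 1800 frames and the rest 1798 each; 2556 frames reaches minute 1, so 3 × 18 + 1 × 2 = 56 labels have been skipped so far.
Adding those back, label number 56502 + 56 = 56558 at 30 labels/s is 1885 s + 8 f = 0 h 31 min 25 s frame 8, i.e. 00:31:25;08.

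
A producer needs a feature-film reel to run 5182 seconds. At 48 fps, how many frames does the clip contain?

Frames = 5182 × 48 = 248736.

248736 frames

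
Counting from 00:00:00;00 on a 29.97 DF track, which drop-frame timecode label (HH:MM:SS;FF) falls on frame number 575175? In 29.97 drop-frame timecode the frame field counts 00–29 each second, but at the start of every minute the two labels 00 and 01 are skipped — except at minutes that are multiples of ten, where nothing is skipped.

Each 10-minute DF block holds 10 × 60 × 30 − 9 × 2 = 17982 frames. 575175 ÷ 17982 → 31 full blocks, remainder 17733.
Within the partial block the first minute is 1800 frames and each further minute 1798, so 9 further minute boundaries passed. Total skipped labels = 18 × 31 + 2 × 9 = 576.
Non-drop label index = 575175 + 576 = 575751; at 30 labels/s that is 05:19:51:21, i.e. DF 05:19:51;21.

05:19:51;21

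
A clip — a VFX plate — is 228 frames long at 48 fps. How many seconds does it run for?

Running time = 228 / (48) = 4.75 s.

4.75 seconds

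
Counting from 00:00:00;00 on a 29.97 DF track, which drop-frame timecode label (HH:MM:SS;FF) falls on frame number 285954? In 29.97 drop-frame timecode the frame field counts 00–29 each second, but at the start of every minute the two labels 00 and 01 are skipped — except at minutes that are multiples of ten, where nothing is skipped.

02:39:01;12

Each 10-minute DF block holds 10 × 60 × 30 − 9 × 2 = 17982 frames. 285954 ÷ 17982 → 15 full blocks, remainder 16224.
Within the partial block the first minute is 1800 frames and each further minute 1798, so 9 further minute boundaries passed. Total skipped labels = 18 × 15 + 2 × 9 = 288.
Non-drop label index = 285954 + 288 = 286242; at 30 labels/s that is 02:39:01:12, i.e. DF 02:39:01;12.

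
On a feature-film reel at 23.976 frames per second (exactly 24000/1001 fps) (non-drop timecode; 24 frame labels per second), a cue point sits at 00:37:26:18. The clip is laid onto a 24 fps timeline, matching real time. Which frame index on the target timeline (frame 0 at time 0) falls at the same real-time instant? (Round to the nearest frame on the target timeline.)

Source frame index: (0×3600 + 37×60 + 26) × 24 + 18 = 53922.
Real time: 53922 / (24000/1001) = 8995987/4000 s.
Target frame: (8995987/4000) × (24) = 26987961/500 ≈ 53975.922 → 53976.

frame 53976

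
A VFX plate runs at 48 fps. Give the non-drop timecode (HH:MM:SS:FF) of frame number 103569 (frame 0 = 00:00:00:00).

103569 ÷ 48 = 2157 full seconds, remainder 33 frames.
2157 s = 0 h 35 min 57 s.
Timecode: 00:35:57:33.

00:35:57:33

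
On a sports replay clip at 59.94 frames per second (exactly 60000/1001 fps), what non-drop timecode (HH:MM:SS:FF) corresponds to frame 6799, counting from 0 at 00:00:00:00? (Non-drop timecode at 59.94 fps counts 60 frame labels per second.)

6799 ÷ 60 = 113 full seconds, remainder 19 frames.
113 s = 0 h 1 min 53 s.
Timecode: 00:01:53:19.

00:01:53:19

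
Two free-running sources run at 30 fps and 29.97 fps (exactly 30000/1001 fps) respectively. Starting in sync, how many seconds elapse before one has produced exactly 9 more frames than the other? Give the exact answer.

The gap grows by |30000/1001 − 30| = 30/1001 frames per second.
Time for a 9-frame gap: 9 ÷ (30/1001) = 300.3 s.

300.3 seconds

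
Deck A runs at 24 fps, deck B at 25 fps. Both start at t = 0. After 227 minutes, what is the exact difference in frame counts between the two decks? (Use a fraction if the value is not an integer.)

227 min = 13620 s.
A emits 24 × 13620 = 326880 frames; B emits 25 × 13620 = 340500.
Difference = 13620 frames; B is ahead of A.

13620 frames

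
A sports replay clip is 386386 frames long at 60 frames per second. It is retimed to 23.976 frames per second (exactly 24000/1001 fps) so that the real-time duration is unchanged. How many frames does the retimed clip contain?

Target frames = source frames × (target rate / source rate) = 386386 × (24000/1001)/(60) = 386386 × 400/1001 = 154400.

154400 frames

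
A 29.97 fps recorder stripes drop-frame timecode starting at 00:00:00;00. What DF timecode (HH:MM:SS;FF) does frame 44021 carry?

00:24:28;25

Ten DF minutes hold 17982 frames, so frame 44021 lies in block 2 (frames 35964–53945) with 8057 frames into that block.
The block's first minute is 1800 frames and the rest 1798 each; 8057 frames reaches minute 4, so 2 × 18 + 4 × 2 = 44 labels have been skipped so far.
Adding those back, label number 44021 + 44 = 44065 at 30 labels/s is 1468 s + 25 f = 0 h 24 min 28 s frame 25, i.e. 00:24:28;25.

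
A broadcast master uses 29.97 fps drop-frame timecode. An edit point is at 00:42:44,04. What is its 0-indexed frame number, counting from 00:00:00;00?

As if non-drop at 30 labels/s: (0 × 3600 + 42 × 60 + 44) × 30 + 4 = 76924.
Minute boundaries passed: 42; those not divisible by 10: 42 − 4 = 38; dropped labels = 2 × 38 = 76.
Actual frame index = 76924 − 76 = 76848.

76848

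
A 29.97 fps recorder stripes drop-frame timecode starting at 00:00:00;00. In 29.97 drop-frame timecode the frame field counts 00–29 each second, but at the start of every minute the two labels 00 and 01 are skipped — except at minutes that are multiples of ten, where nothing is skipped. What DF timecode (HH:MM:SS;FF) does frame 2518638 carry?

23:20:38;18

Each 10-minute DF block holds 10 × 60 × 30 − 9 × 2 = 17982 frames. 2518638 ÷ 17982 → 140 full blocks, remainder 1158.
Within the partial block the first minute is 1800 frames and each further minute 1798, so 0 further minute boundaries passed. Total skipped labels = 18 × 140 + 2 × 0 = 2520.
Non-drop label index = 2518638 + 2520 = 2521158; at 30 labels/s that is 23:20:38:18, i.e. DF 23:20:38;18.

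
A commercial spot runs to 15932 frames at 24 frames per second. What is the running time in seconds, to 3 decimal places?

663.833 seconds

Running time = 15932 × 1/24 = 3983/6 s ≈ 663.833 s.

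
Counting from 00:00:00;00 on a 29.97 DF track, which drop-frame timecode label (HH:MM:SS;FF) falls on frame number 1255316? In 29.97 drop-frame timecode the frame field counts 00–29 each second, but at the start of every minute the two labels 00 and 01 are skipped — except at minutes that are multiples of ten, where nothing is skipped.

Each 10-minute DF block holds 10 × 60 × 30 − 9 × 2 = 17982 frames. 1255316 ÷ 17982 → 69 full blocks, remainder 14558.
Within the partial block the first minute is 1800 frames and each further minute 1798, so 8 further minute boundaries passed. Total skipped labels = 18 × 69 + 2 × 8 = 1258.
Non-drop label index = 1255316 + 1258 = 1256574; at 30 labels/s that is 11:38:05:24, i.e. DF 11:38:05;24.

11:38:05;24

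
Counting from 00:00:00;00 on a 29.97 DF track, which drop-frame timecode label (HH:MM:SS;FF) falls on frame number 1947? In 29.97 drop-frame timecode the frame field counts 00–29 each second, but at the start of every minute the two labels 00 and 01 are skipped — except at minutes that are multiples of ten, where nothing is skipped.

00:01:04;29

Each 10-minute DF block holds 10 × 60 × 30 − 9 × 2 = 17982 frames. 1947 ÷ 17982 → 0 full blocks, remainder 1947.
Within the partial block the first minute is 1800 frames and each further minute 1798, so 1 further minute boundary passed. Total skipped labels = 18 × 0 + 2 × 1 = 2.
Non-drop label index = 1947 + 2 = 1949; at 30 labels/s that is 00:01:04:29, i.e. DF 00:01:04;29.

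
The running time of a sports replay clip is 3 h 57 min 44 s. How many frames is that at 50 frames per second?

3 h 57 min 44 s = 14264 s.
Frames = 14264 × 50 = 713200.

713200 frames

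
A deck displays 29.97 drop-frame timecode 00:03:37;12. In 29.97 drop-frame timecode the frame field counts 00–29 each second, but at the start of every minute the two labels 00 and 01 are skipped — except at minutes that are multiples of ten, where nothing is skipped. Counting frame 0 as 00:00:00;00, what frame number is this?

6516

As if non-drop at 30 labels/s: (0 × 3600 + 3 × 60 + 37) × 30 + 12 = 6522.
Minute boundaries passed: 3; those not divisible by 10: 3 − 0 = 3; dropped labels = 2 × 3 = 6.
Actual frame index = 6522 − 6 = 6516.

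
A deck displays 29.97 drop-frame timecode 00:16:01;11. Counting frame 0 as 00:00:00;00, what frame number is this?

28811

As if non-drop at 30 labels/s: (0 × 3600 + 16 × 60 + 1) × 30 + 11 = 28841.
Minute boundaries passed: 16; those not divisible by 10: 16 − 1 = 15; dropped labels = 2 × 15 = 30.
Actual frame index = 28841 − 30 = 28811.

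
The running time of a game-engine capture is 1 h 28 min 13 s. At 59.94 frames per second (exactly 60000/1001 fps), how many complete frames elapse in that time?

317262 frames

1 h 28 min 13 s = 5293 s.
Frames = 5293 × 60000/1001 = 317580000/1001 ≈ 317262.7373.
Complete frames: 317262.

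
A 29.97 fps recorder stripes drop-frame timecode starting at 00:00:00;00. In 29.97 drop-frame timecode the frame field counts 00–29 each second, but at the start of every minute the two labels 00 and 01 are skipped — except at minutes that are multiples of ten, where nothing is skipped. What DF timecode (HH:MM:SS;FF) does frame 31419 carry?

Ten DF minutes hold 17982 frames, so frame 31419 lies in block 1 (frames 17982–35963) with 13437 frames into that block.
The block's first minute is 1800 frames and the rest 1798 each; 13437 frames reaches minute 7, so 1 × 18 + 7 × 2 = 32 labels have been skipped so far.
Adding those back, label number 31419 + 32 = 31451 at 30 labels/s is 1048 s + 11 f = 0 h 17 min 28 s frame 11, i.e. 00:17:28;11.

00:17:28;11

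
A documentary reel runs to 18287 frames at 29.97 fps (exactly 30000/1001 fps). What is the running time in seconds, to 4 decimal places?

Running time = 18287 × 1001/30000 = 18305287/30000 s ≈ 610.1762 s.

610.1762 seconds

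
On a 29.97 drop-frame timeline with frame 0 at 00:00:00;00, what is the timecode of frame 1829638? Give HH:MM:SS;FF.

Ten DF minutes hold 17982 frames, so frame 1829638 lies in block 101 (frames 1816182–1834163) with 13456 frames into that block.
The block's first minute is 1800 frames and the rest 1798 each; 13456 frames reaches minute 7, so 101 × 18 + 7 × 2 = 1832 labels have been skipped so far.
Adding those back, label number 1829638 + 1832 = 1831470 at 30 labels/s is 61049 s + 0 f = 16 h 57 min 29 s frame 0, i.e. 16:57:29;00.

16:57:29;00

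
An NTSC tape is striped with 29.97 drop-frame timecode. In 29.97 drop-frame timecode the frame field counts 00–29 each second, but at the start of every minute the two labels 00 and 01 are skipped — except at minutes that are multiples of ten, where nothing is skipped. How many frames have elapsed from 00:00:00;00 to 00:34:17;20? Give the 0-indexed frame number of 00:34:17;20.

61668

As if non-drop at 30 labels/s: (0 × 3600 + 34 × 60 + 17) × 30 + 20 = 61730.
Minute boundaries passed: 34; those not divisible by 10: 34 − 3 = 31; dropped labels = 2 × 31 = 62.
Actual frame index = 61730 − 62 = 61668.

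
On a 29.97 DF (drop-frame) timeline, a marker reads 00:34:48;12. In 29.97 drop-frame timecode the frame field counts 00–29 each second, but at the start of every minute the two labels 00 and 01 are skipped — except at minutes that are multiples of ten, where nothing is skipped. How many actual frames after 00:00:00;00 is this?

As if non-drop at 30 labels/s: (0 × 3600 + 34 × 60 + 48) × 30 + 12 = 62652.
Minute boundaries passed: 34; those not divisible by 10: 34 − 3 = 31; dropped labels = 2 × 31 = 62.
Actual frame index = 62652 − 62 = 62590.

62590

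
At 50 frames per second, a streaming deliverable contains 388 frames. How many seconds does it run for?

7.76 seconds

Running time = 388 / (50) = 7.76 s.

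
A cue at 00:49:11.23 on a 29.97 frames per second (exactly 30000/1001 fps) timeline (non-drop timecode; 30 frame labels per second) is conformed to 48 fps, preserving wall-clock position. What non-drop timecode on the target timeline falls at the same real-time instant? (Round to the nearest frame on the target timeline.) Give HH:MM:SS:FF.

00:49:14:34

Source frame index: (0×3600 + 49×60 + 11) × 30 + 23 = 88553.
Real time: 88553 / (30000/1001) = 88641553/30000 s.
Target frame: (88641553/30000) × (48) = 88641553/625 ≈ 141826.485 → 141826.
At 48 labels/s: frame 141826 → 00:49:14:34.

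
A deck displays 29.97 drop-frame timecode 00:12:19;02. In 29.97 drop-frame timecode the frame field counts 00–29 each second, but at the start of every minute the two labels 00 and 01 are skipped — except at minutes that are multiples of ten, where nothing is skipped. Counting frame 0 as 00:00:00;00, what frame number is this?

22150

Complete 10-minute blocks: 1, each 17982 frames → 17982.
Remaining 2 whole minutes in the current block: 1800 + 1 × 1798 = 3598 frames.
Within the current minute: 19 × 30 + 2 − 2 = 570 (labels ;00/;01 skipped at this minute). Total = 17982 + 3598 + 570 = 22150.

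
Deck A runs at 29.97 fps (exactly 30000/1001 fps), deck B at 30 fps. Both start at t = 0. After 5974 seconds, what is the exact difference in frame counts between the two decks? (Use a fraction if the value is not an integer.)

A emits 30000/1001 × 5974 = 179220000/1001 frames; B emits 30 × 5974 = 179220.
Difference = 179220/1001 frames (≈ 179.0410); B is ahead of A.

179220/1001 frames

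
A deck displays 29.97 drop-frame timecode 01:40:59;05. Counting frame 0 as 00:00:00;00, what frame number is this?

As if non-drop at 30 labels/s: (1 × 3600 + 40 × 60 + 59) × 30 + 5 = 181775.
Minute boundaries passed: 100; those not divisible by 10: 100 − 10 = 90; dropped labels = 2 × 90 = 180.
Actual frame index = 181775 − 180 = 181595.

181595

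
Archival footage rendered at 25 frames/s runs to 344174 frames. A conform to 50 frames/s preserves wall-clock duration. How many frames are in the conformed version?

688348 frames

Frames at target rate = 344174 × (50) / (25) = 688348.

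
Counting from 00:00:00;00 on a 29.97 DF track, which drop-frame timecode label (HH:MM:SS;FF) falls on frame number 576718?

05:20:43;04

Ten DF minutes hold 17982 frames, so frame 576718 lies in block 32 (frames 575424–593405) with 1294 frames into that block.
The block's first minute is 1800 frames and the rest 1798 each; 1294 frames reaches minute 0, so 32 × 18 + 0 × 2 = 576 labels have been skipped so far.
Adding those back, label number 576718 + 576 = 577294 at 30 labels/s is 19243 s + 4 f = 5 h 20 min 43 s frame 4, i.e. 05:20:43;04.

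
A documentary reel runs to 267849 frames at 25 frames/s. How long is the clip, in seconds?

10713.96 seconds

Running time = 267849 / (25) = 10713.96 s.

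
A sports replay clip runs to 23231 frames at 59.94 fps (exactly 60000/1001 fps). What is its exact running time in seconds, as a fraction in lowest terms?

23254231/60000 seconds

Running time = 23231 ÷ (60000/1001) = 23231 × 1001/60000 = 23254231/60000 s.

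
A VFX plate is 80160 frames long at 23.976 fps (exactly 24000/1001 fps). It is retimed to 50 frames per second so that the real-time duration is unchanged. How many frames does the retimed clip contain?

167167 frames

Target frames = source frames × (target rate / source rate) = 80160 × (50)/(24000/1001) = 80160 × 1001/480 = 167167.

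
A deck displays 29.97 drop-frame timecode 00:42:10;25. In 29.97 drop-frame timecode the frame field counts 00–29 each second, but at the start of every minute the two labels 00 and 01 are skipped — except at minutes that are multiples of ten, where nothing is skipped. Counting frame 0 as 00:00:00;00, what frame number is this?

Complete 10-minute blocks: 4, each 17982 frames → 71928.
Remaining 2 whole minutes in the current block: 1800 + 1 × 1798 = 3598 frames.
Within the current minute: 10 × 30 + 25 − 2 = 323 (labels ;00/;01 skipped at this minute). Total = 71928 + 3598 + 323 = 75849.

75849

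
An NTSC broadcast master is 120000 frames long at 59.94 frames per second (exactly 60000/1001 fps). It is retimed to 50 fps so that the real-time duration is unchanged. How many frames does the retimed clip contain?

Target frames = source frames × (target rate / source rate) = 120000 × (50)/(60000/1001) = 120000 × 1001/1200 = 100100.

100100 frames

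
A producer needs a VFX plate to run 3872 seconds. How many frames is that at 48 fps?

185856 frames

Frames = 3872 × 48 = 185856.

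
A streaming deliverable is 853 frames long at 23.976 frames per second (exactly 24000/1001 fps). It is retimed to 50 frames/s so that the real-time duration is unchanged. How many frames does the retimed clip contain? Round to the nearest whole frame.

Frames at target rate = 853 × (50) / (24000/1001) = 853853/480 ≈ 1778.860.
Nearest whole frame: 1779.

1779 frames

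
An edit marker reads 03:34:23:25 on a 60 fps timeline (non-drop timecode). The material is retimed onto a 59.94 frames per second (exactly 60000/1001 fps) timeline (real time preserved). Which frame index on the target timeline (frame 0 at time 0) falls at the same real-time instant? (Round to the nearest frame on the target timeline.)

Source frame index: (3×3600 + 34×60 + 23) × 60 + 25 = 771805.
Real time: 771805 / (60) = 154361/12 s.
Target frame: (154361/12) × (60000/1001) = 771805000/1001 ≈ 771033.966 → 771034.

frame 771034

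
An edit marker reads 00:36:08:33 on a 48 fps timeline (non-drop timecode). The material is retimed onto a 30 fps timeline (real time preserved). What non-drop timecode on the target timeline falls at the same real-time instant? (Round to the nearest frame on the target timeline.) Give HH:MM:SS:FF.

Source frame index: (0×3600 + 36×60 + 8) × 48 + 33 = 104097.
Real time: 104097 / (48) = 34699/16 s.
Target frame: (34699/16) × (30) = 520485/8 ≈ 65060.625 → 65061.
At 30 labels/s: frame 65061 → 00:36:08:21.

00:36:08:21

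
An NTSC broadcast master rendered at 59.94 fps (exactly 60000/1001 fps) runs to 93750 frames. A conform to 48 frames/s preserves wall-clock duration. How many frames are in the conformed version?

Target frames = source frames × (target rate / source rate) = 93750 × (48)/(60000/1001) = 93750 × 1001/1250 = 75075.

75075 frames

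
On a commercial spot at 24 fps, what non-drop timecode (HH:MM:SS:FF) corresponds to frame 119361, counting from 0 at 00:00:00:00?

01:22:53:09

119361 ÷ 24 = 4973 full seconds, remainder 9 frames.
4973 s = 1 h 22 min 53 s.
Timecode: 01:22:53:09.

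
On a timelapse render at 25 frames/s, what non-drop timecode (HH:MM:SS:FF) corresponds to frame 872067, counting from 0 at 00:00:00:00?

872067 ÷ 25 = 34882 full seconds, remainder 17 frames.
34882 s = 9 h 41 min 22 s.
Timecode: 09:41:22:17.

09:41:22:17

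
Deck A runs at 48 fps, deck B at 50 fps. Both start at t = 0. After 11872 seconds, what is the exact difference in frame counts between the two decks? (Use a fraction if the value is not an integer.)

23744 frames

A emits 48 × 11872 = 569856 frames; B emits 50 × 11872 = 593600.
Difference = 23744 frames; B is ahead of A.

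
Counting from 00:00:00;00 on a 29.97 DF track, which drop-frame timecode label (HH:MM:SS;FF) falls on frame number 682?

Each 10-minute DF block holds 10 × 60 × 30 − 9 × 2 = 17982 frames. 682 ÷ 17982 → 0 full blocks, remainder 682.
Within the partial block the first minute is 1800 frames and each further minute 1798, so 0 further minute boundaries passed. Total skipped labels = 18 × 0 + 2 × 0 = 0.
Non-drop label index = 682 + 0 = 682; at 30 labels/s that is 00:00:22:22, i.e. DF 00:00:22;22.

00:00:22;22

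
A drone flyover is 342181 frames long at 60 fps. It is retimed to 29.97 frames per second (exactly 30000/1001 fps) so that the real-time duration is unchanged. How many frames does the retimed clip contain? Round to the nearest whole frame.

170920 frames

Frames at target rate = 342181 × (30000/1001) / (60) = 24441500/143 ≈ 170919.580.
Nearest whole frame: 170920.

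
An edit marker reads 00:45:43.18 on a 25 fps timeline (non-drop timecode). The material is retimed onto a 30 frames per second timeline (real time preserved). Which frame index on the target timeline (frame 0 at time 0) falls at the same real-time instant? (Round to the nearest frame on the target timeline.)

frame 82312

Source frame index: (0×3600 + 45×60 + 43) × 25 + 18 = 68593.
Real time: 68593 / (25) = 68593/25 s.
Target frame: (68593/25) × (30) = 411558/5 ≈ 82311.600 → 82312.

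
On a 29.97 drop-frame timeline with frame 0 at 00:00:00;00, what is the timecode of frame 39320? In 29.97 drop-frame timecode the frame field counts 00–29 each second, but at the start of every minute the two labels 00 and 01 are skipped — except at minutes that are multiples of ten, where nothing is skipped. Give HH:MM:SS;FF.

Each 10-minute DF block holds 10 × 60 × 30 − 9 × 2 = 17982 frames. 39320 ÷ 17982 → 2 full blocks, remainder 3356.
Within the partial block the first minute is 1800 frames and each further minute 1798, so 1 further minute boundary passed. Total skipped labels = 18 × 2 + 2 × 1 = 38.
Non-drop label index = 39320 + 38 = 39358; at 30 labels/s that is 00:21:51:28, i.e. DF 00:21:51;28.

00:21:51;28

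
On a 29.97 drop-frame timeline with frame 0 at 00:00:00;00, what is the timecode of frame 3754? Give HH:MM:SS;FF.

Ten DF minutes hold 17982 frames, so frame 3754 lies in block 0 (frames 0–17981) with 3754 frames into that block.
The block's first minute is 1800 frames and the rest 1798 each; 3754 frames reaches minute 2, so 0 × 18 + 2 × 2 = 4 labels have been skipped so far.
Adding those back, label number 3754 + 4 = 3758 at 30 labels/s is 125 s + 8 f = 0 h 2 min 5 s frame 8, i.e. 00:02:05;08.

00:02:05;08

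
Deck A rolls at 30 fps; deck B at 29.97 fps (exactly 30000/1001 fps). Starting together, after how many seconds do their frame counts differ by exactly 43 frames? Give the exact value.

43043/30 seconds

The gap grows by |30000/1001 − 30| = 30/1001 frames per second.
Time for a 43-frame gap: 43 ÷ (30/1001) = 43043/30 s.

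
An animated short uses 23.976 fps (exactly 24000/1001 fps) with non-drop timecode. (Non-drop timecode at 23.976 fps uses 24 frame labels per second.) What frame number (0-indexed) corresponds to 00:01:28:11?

Total seconds to the label: (0 × 3600 + 1 × 60 + 28) = 88.
Frame index = 88 × 24 + 11 = 2123.

2123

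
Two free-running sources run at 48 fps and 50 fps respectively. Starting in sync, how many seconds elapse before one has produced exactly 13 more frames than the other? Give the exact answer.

6.5 seconds

The gap grows by |50 − 48| = 2 frames per second.
Time for a 13-frame gap: 13 ÷ (2) = 6.5 s.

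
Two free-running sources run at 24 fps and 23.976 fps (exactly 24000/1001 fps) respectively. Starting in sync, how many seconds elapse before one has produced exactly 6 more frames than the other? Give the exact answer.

The gap grows by |24000/1001 − 24| = 24/1001 frames per second.
Time for a 6-frame gap: 6 ÷ (24/1001) = 250.25 s.

250.25 seconds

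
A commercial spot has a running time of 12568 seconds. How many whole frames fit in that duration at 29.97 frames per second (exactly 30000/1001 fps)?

Frames = 12568 × 30000/1001 = 377040000/1001 ≈ 376663.3367.
Complete frames: 376663.

376663 frames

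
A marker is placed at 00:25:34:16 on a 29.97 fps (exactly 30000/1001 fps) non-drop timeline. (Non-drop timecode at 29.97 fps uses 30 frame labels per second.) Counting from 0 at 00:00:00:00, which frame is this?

frame 46036

Total seconds to the label: (0 × 3600 + 25 × 60 + 34) = 1534.
Frame index = 1534 × 30 + 16 = 46036.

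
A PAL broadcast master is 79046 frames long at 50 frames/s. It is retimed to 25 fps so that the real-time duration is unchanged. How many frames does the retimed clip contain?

39523 frames

Frames at target rate = 79046 × (25) / (50) = 39523.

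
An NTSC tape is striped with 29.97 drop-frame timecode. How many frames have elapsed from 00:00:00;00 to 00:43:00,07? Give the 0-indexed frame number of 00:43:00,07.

77329

Complete 10-minute blocks: 4, each 17982 frames → 71928.
Remaining 3 whole minutes in the current block: 1800 + 2 × 1798 = 5396 frames.
Within the current minute: 0 × 30 + 7 − 2 = 5 (labels ;00/;01 skipped at this minute). Total = 71928 + 5396 + 5 = 77329.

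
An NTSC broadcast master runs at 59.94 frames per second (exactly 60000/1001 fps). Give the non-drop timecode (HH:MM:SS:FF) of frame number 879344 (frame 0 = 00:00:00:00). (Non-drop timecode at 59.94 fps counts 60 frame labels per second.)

879344 ÷ 60 = 14655 full seconds, remainder 44 frames.
14655 s = 4 h 4 min 15 s.
Timecode: 04:04:15:44.

04:04:15:44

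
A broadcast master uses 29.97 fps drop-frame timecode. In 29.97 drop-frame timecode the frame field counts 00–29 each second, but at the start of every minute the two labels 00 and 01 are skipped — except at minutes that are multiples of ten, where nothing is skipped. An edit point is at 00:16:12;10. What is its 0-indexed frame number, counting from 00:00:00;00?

29140

Complete 10-minute blocks: 1, each 17982 frames → 17982.
Remaining 6 whole minutes in the current block: 1800 + 5 × 1798 = 10790 frames.
Within the current minute: 12 × 30 + 10 − 2 = 368 (labels ;00/;01 skipped at this minute). Total = 17982 + 10790 + 368 = 29140.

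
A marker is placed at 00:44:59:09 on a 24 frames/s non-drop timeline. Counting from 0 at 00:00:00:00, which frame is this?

Total seconds to the label: (0 × 3600 + 44 × 60 + 59) = 2699.
Frame index = 2699 × 24 + 9 = 64785.

frame 64785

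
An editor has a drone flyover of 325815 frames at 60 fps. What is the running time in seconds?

5430.25 seconds

Running time = 325815 / (60) = 5430.25 s.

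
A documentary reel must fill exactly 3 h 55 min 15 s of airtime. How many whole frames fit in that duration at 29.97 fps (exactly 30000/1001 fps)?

423026 frames

3 h 55 min 15 s = 14115 s.
Frames = 14115 × 30000/1001 = 423450000/1001 ≈ 423026.9730.
Complete frames: 423026.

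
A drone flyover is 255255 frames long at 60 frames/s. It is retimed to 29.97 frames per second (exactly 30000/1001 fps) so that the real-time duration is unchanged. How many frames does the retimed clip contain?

127500 frames

Target frames = source frames × (target rate / source rate) = 255255 × (30000/1001)/(60) = 255255 × 500/1001 = 127500.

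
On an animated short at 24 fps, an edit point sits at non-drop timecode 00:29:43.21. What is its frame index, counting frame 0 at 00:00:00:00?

Total seconds to the label: (0 × 3600 + 29 × 60 + 43) = 1783.
Frame index = 1783 × 24 + 21 = 42813.

frame 42813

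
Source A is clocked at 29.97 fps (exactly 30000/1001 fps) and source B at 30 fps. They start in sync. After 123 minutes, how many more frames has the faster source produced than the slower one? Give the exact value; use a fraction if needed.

221400/1001 frames

123 min = 7380 s.
A emits 30000/1001 × 7380 = 221400000/1001 frames; B emits 30 × 7380 = 221400.
Difference = 221400/1001 frames (≈ 221.1788); B is ahead of A.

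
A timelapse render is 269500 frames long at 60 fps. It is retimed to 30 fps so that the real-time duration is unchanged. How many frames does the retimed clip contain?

134750 frames

Target frames = source frames × (target rate / source rate) = 269500 × (30)/(60) = 269500 × 1/2 = 134750.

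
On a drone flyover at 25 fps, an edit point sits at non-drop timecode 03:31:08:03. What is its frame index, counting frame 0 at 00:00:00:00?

316703

Total seconds to the label: (3 × 3600 + 31 × 60 + 8) = 12668.
Frame index = 12668 × 25 + 3 = 316703.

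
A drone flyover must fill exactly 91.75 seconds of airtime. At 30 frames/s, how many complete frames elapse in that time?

2752 frames

Frames = 91.75 × 30 = 5505/2 ≈ 2752.5000.
Complete frames: 2752.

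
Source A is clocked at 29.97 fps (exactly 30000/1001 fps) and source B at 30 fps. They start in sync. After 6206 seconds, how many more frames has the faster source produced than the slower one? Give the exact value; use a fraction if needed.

A emits 30000/1001 × 6206 = 186180000/1001 frames; B emits 30 × 6206 = 186180.
Difference = 186180/1001 frames (≈ 185.9940); B is ahead of A.

186180/1001 frames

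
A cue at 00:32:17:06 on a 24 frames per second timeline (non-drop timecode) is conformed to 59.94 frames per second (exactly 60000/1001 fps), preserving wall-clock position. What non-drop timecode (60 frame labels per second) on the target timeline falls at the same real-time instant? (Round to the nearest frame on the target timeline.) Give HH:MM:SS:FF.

00:32:15:19

Source frame index: (0×3600 + 32×60 + 17) × 24 + 6 = 46494.
Real time: 46494 / (24) = 7749/4 s.
Target frame: (7749/4) × (60000/1001) = 16605000/143 ≈ 116118.881 → 116119.
At 60 labels/s: frame 116119 → 00:32:15:19.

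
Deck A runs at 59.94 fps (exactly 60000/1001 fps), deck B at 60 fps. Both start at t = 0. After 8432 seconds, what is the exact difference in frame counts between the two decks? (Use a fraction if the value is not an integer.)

A emits 60000/1001 × 8432 = 505920000/1001 frames; B emits 60 × 8432 = 505920.
Difference = 505920/1001 frames (≈ 505.4146); B is ahead of A.

505920/1001 frames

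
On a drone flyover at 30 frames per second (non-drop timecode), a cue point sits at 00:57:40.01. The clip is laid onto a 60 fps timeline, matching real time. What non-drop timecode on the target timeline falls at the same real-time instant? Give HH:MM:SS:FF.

Source frame index: (0×3600 + 57×60 + 40) × 30 + 1 = 103801.
Real time: 103801 / (30) = 103801/30 s.
Target frame: (103801/30) × (60) = 207602.
At 60 labels/s: frame 207602 → 00:57:40:02.

00:57:40:02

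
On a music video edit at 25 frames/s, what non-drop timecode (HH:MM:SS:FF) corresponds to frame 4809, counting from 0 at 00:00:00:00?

00:03:12:09

4809 ÷ 25 = 192 full seconds, remainder 9 frames.
192 s = 0 h 3 min 12 s.
Timecode: 00:03:12:09.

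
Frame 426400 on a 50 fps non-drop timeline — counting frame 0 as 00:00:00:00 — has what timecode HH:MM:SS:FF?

426400 ÷ 50 = 8528 full seconds, remainder 0 frames.
8528 s = 2 h 22 min 8 s.
Timecode: 02:22:08:00.

02:22:08:00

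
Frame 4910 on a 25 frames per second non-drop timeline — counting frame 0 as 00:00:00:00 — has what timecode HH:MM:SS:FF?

4910 ÷ 25 = 196 full seconds, remainder 10 frames.
196 s = 0 h 3 min 16 s.
Timecode: 00:03:16:10.

00:03:16:10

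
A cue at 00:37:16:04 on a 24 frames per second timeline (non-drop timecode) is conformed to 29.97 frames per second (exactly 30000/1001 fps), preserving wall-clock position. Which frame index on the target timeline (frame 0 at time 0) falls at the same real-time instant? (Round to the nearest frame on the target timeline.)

Source frame index: (0×3600 + 37×60 + 16) × 24 + 4 = 53668.
Real time: 53668 / (24) = 13417/6 s.
Target frame: (13417/6) × (30000/1001) = 67085000/1001 ≈ 67017.982 → 67018.

frame 67018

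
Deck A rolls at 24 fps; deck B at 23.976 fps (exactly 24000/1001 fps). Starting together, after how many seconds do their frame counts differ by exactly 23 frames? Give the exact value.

The gap grows by |24000/1001 − 24| = 24/1001 frames per second.
Time for a 23-frame gap: 23 ÷ (24/1001) = 23023/24 s.

23023/24 seconds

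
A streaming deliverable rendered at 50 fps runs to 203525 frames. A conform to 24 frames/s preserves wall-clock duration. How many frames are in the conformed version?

97692 frames

Target frames = source frames × (target rate / source rate) = 203525 × (24)/(50) = 203525 × 12/25 = 97692.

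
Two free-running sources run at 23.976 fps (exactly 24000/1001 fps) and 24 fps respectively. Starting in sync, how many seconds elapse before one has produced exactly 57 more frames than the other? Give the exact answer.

2377.375 seconds

The gap grows by |24 − 24000/1001| = 24/1001 frames per second.
Time for a 57-frame gap: 57 ÷ (24/1001) = 2377.375 s.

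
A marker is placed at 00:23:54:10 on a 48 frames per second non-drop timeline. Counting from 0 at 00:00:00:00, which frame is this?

Total seconds to the label: (0 × 3600 + 23 × 60 + 54) = 1434.
Frame index = 1434 × 48 + 10 = 68842.

frame 68842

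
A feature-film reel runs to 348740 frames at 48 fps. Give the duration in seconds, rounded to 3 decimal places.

Running time = 348740 × 1/48 = 87185/12 s ≈ 7265.417 s.

7265.417 seconds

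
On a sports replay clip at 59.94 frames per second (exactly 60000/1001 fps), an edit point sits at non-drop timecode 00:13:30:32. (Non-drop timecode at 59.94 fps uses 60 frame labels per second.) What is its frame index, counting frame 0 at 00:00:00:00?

frame 48632

Total seconds to the label: (0 × 3600 + 13 × 60 + 30) = 810.
Frame index = 810 × 60 + 32 = 48632.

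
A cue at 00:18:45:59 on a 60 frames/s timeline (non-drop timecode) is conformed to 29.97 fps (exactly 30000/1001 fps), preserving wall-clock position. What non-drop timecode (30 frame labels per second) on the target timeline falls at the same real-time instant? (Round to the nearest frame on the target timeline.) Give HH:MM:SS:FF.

00:18:44:26

Source frame index: (0×3600 + 18×60 + 45) × 60 + 59 = 67559.
Real time: 67559 / (60) = 67559/60 s.
Target frame: (67559/60) × (30000/1001) = 33779500/1001 ≈ 33745.754 → 33746.
At 30 labels/s: frame 33746 → 00:18:44:26.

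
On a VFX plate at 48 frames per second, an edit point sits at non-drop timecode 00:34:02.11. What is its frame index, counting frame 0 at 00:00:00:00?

Total seconds to the label: (0 × 3600 + 34 × 60 + 2) = 2042.
Frame index = 2042 × 48 + 11 = 98027.

98027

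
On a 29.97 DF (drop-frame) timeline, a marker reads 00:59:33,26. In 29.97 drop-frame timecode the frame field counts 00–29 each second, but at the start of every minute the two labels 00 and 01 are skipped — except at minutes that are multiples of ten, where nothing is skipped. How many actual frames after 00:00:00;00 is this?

Complete 10-minute blocks: 5, each 17982 frames → 89910.
Remaining 9 whole minutes in the current block: 1800 + 8 × 1798 = 16184 frames.
Within the current minute: 33 × 30 + 26 − 2 = 1014 (labels ;00/;01 skipped at this minute). Total = 89910 + 16184 + 1014 = 107108.

107108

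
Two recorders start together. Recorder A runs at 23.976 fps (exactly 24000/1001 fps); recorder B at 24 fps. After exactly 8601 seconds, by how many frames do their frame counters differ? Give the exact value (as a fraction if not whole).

206424/1001 frames

A emits 24000/1001 × 8601 = 206424000/1001 frames; B emits 24 × 8601 = 206424.
Difference = 206424/1001 frames (≈ 206.2178); B is ahead of A.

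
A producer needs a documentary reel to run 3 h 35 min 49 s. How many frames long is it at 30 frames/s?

3 h 35 min 49 s = 12949 s.
Frames = 12949 × 30 = 388470.

388470 frames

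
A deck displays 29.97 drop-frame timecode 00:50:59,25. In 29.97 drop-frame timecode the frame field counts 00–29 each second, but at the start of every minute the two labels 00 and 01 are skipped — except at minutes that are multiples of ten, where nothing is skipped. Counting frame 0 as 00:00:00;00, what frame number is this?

Complete 10-minute blocks: 5, each 17982 frames → 89910.
Remaining 0 whole minutes in the current block: 0 frames.
Within the current minute: 59 × 30 + 25 = 1795. Total = 89910 + 0 + 1795 = 91705.

91705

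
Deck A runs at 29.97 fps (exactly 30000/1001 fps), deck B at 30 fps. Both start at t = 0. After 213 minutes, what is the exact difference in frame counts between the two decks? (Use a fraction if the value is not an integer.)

383400/1001 frames

213 min = 12780 s.
A emits 30000/1001 × 12780 = 383400000/1001 frames; B emits 30 × 12780 = 383400.
Difference = 383400/1001 frames (≈ 383.0170); B is ahead of A.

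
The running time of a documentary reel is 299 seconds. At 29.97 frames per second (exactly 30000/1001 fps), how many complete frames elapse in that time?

Frames = 299 × 30000/1001 = 690000/77 ≈ 8961.0390.
Complete frames: 8961.

8961 frames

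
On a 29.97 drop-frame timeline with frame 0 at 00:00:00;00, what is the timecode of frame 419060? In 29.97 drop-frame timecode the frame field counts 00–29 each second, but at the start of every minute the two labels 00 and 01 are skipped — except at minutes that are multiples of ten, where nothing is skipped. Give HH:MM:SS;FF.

03:53:02;20

Ten DF minutes hold 17982 frames, so frame 419060 lies in block 23 (frames 413586–431567) with 5474 frames into that block.
The block's first minute is 1800 frames and the rest 1798 each; 5474 frames reaches minute 3, so 23 × 18 + 3 × 2 = 420 labels have been skipped so far.
Adding those back, label number 419060 + 420 = 419480 at 30 labels/s is 13982 s + 20 f = 3 h 53 min 2 s frame 20, i.e. 03:53:02;20.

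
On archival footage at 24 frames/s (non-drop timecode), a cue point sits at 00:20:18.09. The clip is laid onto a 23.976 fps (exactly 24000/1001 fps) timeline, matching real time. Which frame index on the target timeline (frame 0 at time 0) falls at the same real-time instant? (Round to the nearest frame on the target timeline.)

frame 29212

Source frame index: (0×3600 + 20×60 + 18) × 24 + 9 = 29241.
Real time: 29241 / (24) = 9747/8 s.
Target frame: (9747/8) × (24000/1001) = 29241000/1001 ≈ 29211.788 → 29212.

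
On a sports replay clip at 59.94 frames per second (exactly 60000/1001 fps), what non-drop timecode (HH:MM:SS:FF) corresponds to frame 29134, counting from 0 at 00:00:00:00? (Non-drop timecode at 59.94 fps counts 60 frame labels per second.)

29134 ÷ 60 = 485 full seconds, remainder 34 frames.
485 s = 0 h 8 min 5 s.
Timecode: 00:08:05:34.

00:08:05:34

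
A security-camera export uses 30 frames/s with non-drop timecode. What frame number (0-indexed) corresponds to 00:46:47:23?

Total seconds to the label: (0 × 3600 + 46 × 60 + 47) = 2807.
Frame index = 2807 × 30 + 23 = 84233.

84233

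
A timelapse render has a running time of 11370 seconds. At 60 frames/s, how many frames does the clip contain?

682200 frames

Frames = 11370 × 60 = 682200.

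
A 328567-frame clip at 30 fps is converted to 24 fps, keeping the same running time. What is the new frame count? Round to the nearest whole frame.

262854 frames

Frames at target rate = 328567 × (24) / (30) = 1314268/5 ≈ 262853.600.
Nearest whole frame: 262854.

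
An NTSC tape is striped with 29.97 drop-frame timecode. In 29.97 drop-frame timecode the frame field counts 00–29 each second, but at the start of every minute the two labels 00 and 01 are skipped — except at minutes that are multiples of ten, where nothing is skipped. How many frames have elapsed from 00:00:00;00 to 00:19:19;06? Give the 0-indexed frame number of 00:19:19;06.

34740

As if non-drop at 30 labels/s: (0 × 3600 + 19 × 60 + 19) × 30 + 6 = 34776.
Minute boundaries passed: 19; those not divisible by 10: 19 − 1 = 18; dropped labels = 2 × 18 = 36.
Actual frame index = 34776 − 36 = 34740.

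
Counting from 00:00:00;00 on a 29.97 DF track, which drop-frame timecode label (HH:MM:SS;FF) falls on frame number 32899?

Each 10-minute DF block holds 10 × 60 × 30 − 9 × 2 = 17982 frames. 32899 ÷ 17982 → 1 full block, remainder 14917.
Within the partial block the first minute is 1800 frames and each further minute 1798, so 8 further minute boundaries passed. Total skipped labels = 18 × 1 + 2 × 8 = 34.
Non-drop label index = 32899 + 34 = 32933; at 30 labels/s that is 00:18:17:23, i.e. DF 00:18:17;23.

00:18:17;23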